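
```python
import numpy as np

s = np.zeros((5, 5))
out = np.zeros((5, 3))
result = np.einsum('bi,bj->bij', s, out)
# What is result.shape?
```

(5, 5, 3)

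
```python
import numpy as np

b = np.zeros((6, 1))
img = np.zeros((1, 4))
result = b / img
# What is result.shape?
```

(6, 4)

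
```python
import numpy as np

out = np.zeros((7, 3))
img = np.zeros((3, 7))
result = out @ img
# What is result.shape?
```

(7, 7)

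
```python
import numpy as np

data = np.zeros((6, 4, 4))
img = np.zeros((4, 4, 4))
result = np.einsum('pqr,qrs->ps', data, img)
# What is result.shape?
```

(6, 4)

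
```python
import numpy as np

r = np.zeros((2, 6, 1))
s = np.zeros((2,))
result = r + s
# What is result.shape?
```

(2, 6, 2)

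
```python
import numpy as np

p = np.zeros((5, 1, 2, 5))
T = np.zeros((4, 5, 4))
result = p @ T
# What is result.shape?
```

(5, 4, 2, 4)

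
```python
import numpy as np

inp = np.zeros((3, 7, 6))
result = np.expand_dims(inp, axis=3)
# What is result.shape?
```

(3, 7, 6, 1)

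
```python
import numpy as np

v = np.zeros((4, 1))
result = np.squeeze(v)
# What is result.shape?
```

(4,)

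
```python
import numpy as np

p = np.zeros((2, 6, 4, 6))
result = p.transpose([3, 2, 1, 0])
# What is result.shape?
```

(6, 4, 6, 2)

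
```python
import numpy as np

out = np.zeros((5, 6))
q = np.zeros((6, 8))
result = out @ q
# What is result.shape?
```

(5, 8)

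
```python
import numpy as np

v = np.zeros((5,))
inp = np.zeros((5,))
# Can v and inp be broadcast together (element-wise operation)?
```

Yes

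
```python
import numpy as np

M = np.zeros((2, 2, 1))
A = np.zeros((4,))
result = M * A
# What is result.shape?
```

(2, 2, 4)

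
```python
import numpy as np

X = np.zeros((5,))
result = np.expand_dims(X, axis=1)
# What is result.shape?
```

(5, 1)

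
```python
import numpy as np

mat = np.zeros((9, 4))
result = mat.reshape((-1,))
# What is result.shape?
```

(36,)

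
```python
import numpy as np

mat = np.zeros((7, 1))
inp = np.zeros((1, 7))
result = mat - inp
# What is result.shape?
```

(7, 7)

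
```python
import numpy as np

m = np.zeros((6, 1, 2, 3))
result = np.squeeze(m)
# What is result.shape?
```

(6, 2, 3)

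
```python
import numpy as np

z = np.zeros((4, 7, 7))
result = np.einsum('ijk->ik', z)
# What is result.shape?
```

(4, 7)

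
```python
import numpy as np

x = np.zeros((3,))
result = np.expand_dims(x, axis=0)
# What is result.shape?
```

(1, 3)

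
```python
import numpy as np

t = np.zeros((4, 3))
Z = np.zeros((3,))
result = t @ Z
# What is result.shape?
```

(4,)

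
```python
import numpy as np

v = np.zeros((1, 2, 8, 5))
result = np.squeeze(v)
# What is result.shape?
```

(2, 8, 5)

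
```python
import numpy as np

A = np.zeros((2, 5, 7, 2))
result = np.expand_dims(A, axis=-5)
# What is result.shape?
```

(1, 2, 5, 7, 2)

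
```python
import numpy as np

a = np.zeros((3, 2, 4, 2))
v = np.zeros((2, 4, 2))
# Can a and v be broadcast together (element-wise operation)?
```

Yes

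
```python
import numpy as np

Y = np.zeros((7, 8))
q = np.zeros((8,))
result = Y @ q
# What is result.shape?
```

(7,)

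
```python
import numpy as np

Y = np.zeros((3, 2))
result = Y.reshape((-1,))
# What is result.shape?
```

(6,)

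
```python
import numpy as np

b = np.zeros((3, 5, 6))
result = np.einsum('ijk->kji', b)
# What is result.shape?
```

(6, 5, 3)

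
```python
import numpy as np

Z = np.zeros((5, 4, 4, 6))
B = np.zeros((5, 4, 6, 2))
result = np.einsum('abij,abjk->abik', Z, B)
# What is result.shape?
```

(5, 4, 4, 2)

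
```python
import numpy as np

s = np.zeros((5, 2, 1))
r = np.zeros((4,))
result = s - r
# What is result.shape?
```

(5, 2, 4)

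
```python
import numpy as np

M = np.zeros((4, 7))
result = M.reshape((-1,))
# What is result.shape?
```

(28,)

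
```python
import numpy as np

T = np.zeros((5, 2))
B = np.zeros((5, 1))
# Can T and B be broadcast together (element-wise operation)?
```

Yes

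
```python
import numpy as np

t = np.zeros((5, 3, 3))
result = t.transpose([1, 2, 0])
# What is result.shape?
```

(3, 3, 5)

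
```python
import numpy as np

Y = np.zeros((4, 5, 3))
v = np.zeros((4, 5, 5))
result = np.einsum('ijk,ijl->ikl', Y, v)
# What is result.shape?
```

(4, 3, 5)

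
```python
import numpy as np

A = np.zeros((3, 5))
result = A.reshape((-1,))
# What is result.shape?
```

(15,)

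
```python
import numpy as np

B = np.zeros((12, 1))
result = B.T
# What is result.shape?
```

(1, 12)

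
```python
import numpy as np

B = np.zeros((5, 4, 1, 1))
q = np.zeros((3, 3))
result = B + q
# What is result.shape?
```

(5, 4, 3, 3)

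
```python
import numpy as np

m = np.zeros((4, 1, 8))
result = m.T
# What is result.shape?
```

(8, 1, 4)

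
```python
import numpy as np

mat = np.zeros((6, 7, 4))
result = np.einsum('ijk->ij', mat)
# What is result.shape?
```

(6, 7)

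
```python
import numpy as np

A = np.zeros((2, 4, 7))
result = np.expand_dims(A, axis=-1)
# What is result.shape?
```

(2, 4, 7, 1)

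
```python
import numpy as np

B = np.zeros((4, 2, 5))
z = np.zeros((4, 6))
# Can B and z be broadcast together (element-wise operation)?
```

No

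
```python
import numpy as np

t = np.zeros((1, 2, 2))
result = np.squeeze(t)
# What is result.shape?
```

(2, 2)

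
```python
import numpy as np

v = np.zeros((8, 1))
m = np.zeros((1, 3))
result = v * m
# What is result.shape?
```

(8, 3)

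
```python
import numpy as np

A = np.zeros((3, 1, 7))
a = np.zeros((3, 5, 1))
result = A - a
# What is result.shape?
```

(3, 5, 7)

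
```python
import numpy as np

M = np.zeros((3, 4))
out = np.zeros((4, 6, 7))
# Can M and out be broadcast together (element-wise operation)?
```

No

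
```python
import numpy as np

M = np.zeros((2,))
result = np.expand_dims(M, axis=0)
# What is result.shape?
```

(1, 2)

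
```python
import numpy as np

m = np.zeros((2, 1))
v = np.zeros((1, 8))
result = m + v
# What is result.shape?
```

(2, 8)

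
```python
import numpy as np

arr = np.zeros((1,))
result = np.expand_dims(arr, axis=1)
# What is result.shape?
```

(1, 1)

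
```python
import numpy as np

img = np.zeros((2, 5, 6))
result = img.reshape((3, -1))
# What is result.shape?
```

(3, 20)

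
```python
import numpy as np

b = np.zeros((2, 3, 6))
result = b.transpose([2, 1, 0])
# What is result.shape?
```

(6, 3, 2)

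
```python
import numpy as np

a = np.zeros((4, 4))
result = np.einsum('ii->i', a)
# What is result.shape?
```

(4,)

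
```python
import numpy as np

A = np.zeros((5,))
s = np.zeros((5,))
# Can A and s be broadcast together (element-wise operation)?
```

Yes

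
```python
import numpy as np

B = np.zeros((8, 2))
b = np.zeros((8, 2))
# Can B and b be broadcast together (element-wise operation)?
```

Yes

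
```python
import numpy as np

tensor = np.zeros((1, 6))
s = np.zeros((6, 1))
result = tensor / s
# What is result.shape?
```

(6, 6)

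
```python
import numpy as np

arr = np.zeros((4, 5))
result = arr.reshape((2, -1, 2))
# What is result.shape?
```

(2, 5, 2)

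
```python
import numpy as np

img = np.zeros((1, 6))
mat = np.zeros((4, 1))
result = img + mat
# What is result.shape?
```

(4, 6)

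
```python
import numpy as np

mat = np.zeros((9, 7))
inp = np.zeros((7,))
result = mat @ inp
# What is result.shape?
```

(9,)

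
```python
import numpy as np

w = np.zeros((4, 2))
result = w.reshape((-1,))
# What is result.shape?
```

(8,)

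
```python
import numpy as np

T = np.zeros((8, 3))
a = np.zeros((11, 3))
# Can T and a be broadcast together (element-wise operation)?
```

No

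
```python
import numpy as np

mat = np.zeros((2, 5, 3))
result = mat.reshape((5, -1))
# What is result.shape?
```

(5, 6)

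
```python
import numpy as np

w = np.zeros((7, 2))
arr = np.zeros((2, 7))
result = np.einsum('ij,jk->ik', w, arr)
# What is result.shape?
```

(7, 7)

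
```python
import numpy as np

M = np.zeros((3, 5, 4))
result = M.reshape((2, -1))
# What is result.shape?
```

(2, 30)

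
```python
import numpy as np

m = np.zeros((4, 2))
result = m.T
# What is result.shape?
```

(2, 4)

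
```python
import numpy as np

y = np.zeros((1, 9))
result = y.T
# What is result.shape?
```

(9, 1)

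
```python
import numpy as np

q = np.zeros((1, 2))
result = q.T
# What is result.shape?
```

(2, 1)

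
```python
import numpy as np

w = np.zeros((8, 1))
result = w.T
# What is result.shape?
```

(1, 8)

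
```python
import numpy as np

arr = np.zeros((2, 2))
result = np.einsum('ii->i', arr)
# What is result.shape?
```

(2,)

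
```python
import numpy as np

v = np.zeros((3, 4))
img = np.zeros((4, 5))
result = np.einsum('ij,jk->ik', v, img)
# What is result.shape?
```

(3, 5)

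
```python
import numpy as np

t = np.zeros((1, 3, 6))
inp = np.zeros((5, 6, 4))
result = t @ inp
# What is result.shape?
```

(5, 3, 4)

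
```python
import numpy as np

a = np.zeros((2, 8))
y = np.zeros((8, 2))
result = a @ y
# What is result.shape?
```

(2, 2)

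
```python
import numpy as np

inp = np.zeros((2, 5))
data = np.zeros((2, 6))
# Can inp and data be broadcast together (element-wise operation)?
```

No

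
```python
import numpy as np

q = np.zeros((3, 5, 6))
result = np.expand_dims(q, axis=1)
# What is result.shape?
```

(3, 1, 5, 6)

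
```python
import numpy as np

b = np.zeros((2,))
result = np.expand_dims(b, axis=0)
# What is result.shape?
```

(1, 2)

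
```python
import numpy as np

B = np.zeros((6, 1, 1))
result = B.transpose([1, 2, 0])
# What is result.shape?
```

(1, 1, 6)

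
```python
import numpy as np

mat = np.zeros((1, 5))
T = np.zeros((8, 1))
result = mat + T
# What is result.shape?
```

(8, 5)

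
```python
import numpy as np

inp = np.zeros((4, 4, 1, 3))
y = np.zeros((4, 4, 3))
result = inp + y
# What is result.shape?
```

(4, 4, 4, 3)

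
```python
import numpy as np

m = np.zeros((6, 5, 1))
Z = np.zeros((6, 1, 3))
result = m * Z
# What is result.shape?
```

(6, 5, 3)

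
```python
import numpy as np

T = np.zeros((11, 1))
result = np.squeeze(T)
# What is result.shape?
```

(11,)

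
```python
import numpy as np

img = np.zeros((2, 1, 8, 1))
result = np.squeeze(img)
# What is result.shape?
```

(2, 8)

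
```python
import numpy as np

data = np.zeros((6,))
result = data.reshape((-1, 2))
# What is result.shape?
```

(3, 2)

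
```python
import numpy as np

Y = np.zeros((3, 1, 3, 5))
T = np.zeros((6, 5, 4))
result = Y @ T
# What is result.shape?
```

(3, 6, 3, 4)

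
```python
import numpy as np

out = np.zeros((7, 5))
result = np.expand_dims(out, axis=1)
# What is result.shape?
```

(7, 1, 5)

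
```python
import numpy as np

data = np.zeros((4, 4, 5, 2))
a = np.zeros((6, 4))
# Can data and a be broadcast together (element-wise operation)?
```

No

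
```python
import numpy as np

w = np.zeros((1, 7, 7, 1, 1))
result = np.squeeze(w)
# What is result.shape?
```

(7, 7)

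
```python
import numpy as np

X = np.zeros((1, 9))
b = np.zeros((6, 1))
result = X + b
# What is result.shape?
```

(6, 9)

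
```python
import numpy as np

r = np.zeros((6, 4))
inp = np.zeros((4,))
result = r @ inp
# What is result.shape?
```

(6,)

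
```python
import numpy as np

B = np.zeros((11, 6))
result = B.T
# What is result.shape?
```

(6, 11)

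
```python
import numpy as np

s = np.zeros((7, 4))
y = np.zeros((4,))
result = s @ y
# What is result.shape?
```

(7,)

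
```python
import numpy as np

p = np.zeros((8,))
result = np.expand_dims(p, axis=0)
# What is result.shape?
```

(1, 8)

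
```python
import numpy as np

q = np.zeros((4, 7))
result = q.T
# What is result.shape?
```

(7, 4)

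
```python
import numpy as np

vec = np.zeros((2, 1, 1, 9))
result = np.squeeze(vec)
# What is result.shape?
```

(2, 9)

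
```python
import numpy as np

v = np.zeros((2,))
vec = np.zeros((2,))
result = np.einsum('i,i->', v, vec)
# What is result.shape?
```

()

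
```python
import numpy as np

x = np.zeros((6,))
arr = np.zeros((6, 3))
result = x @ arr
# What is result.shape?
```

(3,)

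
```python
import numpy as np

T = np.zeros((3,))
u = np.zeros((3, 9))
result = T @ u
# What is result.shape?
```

(9,)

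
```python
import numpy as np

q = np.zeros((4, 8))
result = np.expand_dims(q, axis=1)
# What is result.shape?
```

(4, 1, 8)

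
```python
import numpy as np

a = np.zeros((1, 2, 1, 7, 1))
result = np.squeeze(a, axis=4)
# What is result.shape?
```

(1, 2, 1, 7)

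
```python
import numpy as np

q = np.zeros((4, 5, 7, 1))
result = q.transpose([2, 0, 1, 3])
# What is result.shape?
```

(7, 4, 5, 1)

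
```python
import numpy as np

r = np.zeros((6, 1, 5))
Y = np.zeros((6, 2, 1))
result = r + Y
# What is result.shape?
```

(6, 2, 5)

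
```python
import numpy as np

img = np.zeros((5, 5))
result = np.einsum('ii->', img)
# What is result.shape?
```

()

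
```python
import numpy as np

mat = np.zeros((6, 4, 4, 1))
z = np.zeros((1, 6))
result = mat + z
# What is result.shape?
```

(6, 4, 4, 6)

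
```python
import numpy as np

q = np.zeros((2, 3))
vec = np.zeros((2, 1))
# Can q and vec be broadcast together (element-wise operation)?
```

Yes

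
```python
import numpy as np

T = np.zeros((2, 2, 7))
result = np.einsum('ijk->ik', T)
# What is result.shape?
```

(2, 7)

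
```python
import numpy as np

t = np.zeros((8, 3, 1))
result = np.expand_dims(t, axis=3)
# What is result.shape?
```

(8, 3, 1, 1)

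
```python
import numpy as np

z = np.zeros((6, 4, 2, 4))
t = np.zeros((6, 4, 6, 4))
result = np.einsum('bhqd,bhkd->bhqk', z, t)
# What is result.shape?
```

(6, 4, 2, 6)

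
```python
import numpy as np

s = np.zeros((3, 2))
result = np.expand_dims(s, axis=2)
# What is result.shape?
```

(3, 2, 1)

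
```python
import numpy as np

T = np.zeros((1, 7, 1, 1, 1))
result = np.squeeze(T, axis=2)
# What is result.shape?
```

(1, 7, 1, 1)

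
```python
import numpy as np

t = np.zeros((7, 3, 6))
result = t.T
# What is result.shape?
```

(6, 3, 7)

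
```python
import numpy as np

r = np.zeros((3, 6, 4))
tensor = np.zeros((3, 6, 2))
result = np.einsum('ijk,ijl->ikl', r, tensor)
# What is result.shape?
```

(3, 4, 2)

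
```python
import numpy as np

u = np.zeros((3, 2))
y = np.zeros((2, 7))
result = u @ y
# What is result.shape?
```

(3, 7)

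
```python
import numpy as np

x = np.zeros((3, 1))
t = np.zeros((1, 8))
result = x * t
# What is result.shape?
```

(3, 8)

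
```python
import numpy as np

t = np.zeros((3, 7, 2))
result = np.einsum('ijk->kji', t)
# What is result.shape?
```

(2, 7, 3)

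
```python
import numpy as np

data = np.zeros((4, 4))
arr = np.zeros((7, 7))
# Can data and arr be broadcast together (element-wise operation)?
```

No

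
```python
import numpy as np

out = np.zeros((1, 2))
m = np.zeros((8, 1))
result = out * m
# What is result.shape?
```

(8, 2)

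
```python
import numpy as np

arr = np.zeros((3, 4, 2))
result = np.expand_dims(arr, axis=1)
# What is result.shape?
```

(3, 1, 4, 2)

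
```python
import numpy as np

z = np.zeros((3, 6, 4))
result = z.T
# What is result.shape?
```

(4, 6, 3)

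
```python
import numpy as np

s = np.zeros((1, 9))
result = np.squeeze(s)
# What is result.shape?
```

(9,)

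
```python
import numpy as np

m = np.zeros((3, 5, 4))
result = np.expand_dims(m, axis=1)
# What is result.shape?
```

(3, 1, 5, 4)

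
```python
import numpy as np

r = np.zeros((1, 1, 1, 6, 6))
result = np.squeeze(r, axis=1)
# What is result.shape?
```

(1, 1, 6, 6)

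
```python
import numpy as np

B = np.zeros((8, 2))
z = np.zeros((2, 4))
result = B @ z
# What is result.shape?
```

(8, 4)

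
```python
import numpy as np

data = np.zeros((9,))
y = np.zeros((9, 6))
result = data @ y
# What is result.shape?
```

(6,)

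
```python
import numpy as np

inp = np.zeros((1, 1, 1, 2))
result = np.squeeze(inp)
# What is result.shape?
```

(2,)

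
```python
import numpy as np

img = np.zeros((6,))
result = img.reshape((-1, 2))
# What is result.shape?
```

(3, 2)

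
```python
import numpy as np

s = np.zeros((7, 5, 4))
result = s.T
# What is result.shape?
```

(4, 5, 7)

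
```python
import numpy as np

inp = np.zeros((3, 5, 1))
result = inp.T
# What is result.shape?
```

(1, 5, 3)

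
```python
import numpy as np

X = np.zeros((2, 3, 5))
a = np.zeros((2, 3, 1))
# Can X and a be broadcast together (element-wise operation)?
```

Yes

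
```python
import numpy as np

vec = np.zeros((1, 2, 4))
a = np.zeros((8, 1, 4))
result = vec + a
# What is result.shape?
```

(8, 2, 4)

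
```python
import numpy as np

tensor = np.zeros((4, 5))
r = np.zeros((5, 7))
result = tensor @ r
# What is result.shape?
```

(4, 7)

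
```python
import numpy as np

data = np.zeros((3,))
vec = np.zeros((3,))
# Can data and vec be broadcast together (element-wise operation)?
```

Yes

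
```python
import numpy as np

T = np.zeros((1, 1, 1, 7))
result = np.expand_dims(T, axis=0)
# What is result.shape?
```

(1, 1, 1, 1, 7)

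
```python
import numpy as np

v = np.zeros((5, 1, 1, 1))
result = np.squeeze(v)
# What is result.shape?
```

(5,)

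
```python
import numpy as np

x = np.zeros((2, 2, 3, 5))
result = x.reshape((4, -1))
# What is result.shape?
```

(4, 15)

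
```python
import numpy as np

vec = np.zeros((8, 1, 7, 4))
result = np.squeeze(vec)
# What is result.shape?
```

(8, 7, 4)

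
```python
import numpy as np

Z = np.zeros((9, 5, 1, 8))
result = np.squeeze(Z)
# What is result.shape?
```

(9, 5, 8)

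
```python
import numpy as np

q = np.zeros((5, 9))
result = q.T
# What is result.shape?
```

(9, 5)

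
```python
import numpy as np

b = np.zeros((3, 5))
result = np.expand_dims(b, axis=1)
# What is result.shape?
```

(3, 1, 5)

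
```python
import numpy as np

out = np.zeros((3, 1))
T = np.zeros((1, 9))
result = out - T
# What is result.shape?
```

(3, 9)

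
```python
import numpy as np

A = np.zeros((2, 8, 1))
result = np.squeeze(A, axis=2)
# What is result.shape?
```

(2, 8)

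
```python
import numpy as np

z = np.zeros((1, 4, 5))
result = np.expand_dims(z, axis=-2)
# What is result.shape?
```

(1, 4, 1, 5)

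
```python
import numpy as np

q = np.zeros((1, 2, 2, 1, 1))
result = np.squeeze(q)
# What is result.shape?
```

(2, 2)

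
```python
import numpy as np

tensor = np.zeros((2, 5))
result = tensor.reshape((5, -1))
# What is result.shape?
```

(5, 2)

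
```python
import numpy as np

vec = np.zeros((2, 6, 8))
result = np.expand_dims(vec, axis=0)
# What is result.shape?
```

(1, 2, 6, 8)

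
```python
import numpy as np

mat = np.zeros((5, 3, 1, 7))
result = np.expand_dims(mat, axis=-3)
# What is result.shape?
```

(5, 3, 1, 1, 7)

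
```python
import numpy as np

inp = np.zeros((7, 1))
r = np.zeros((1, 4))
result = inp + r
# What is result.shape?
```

(7, 4)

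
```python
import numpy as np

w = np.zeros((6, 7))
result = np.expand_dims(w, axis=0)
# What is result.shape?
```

(1, 6, 7)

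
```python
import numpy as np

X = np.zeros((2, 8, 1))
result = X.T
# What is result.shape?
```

(1, 8, 2)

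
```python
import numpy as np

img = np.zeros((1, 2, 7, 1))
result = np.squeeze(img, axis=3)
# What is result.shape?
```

(1, 2, 7)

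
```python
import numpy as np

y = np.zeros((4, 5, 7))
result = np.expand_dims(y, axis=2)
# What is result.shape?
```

(4, 5, 1, 7)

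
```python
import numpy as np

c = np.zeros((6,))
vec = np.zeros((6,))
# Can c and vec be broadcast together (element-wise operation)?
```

Yes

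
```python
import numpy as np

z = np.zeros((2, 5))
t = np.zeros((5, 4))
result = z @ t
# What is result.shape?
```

(2, 4)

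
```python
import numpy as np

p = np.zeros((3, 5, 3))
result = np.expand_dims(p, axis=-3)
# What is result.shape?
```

(3, 1, 5, 3)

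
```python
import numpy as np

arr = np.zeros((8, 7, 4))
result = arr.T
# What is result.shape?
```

(4, 7, 8)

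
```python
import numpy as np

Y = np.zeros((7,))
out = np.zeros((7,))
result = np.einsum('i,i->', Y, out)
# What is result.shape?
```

()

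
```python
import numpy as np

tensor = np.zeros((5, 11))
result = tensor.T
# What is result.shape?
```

(11, 5)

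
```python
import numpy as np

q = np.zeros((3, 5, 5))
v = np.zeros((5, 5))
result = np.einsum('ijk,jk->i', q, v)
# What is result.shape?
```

(3,)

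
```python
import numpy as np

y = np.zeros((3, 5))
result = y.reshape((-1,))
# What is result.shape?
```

(15,)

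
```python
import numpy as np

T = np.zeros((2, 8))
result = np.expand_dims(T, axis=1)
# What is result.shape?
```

(2, 1, 8)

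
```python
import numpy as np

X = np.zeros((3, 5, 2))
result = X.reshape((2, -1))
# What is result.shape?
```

(2, 15)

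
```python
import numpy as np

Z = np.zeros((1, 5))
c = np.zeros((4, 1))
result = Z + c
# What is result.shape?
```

(4, 5)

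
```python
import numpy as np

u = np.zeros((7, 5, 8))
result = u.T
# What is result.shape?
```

(8, 5, 7)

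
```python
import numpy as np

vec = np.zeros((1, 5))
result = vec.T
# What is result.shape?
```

(5, 1)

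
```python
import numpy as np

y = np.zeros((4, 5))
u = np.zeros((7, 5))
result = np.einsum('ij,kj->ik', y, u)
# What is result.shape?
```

(4, 7)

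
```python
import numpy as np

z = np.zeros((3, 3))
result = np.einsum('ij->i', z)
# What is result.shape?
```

(3,)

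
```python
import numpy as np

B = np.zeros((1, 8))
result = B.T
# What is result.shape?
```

(8, 1)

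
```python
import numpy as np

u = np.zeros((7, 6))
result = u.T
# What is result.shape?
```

(6, 7)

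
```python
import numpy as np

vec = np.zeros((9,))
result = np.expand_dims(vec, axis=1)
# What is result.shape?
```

(9, 1)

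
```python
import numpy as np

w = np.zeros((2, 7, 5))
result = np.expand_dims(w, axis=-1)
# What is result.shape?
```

(2, 7, 5, 1)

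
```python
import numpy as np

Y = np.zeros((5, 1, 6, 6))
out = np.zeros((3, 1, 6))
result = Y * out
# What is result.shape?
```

(5, 3, 6, 6)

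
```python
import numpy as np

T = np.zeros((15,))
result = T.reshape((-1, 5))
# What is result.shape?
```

(3, 5)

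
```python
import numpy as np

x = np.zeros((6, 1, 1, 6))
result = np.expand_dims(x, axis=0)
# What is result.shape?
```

(1, 6, 1, 1, 6)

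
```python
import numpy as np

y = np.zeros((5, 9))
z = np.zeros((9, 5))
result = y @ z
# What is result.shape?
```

(5, 5)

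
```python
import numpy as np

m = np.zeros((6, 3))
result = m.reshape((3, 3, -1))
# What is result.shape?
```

(3, 3, 2)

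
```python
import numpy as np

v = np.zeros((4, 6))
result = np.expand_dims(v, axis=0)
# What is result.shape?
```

(1, 4, 6)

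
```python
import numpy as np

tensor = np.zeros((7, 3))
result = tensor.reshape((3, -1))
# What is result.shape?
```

(3, 7)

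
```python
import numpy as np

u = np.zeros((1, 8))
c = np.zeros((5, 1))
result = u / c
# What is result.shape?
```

(5, 8)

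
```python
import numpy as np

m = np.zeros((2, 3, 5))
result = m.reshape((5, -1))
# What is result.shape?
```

(5, 6)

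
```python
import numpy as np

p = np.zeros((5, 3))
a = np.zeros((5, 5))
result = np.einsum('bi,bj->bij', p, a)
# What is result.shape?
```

(5, 3, 5)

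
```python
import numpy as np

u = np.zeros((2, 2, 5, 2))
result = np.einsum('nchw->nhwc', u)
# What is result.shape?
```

(2, 5, 2, 2)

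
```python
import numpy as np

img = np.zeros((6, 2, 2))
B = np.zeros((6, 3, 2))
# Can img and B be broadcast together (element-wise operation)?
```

No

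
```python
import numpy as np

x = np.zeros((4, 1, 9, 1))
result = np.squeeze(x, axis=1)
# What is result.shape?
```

(4, 9, 1)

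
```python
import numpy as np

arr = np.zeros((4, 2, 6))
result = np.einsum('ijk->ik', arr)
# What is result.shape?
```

(4, 6)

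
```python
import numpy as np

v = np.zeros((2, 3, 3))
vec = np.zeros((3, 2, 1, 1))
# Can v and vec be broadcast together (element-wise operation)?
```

Yes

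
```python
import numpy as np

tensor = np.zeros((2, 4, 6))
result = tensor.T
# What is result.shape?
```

(6, 4, 2)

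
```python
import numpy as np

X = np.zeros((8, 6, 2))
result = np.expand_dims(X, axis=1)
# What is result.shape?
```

(8, 1, 6, 2)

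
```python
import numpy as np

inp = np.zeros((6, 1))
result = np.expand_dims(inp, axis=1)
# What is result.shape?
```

(6, 1, 1)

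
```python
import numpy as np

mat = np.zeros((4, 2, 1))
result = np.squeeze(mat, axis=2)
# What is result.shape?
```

(4, 2)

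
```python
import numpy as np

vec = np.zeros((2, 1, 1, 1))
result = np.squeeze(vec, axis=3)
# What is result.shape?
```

(2, 1, 1)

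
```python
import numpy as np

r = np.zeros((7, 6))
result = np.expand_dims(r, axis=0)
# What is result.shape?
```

(1, 7, 6)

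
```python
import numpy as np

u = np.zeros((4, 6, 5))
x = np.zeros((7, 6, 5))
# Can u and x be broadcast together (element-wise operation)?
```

No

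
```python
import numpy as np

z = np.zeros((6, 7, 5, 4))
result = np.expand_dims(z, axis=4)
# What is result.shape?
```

(6, 7, 5, 4, 1)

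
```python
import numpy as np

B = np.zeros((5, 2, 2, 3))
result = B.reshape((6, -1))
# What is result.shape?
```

(6, 10)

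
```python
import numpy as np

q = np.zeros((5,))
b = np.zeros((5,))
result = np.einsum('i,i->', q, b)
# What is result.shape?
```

()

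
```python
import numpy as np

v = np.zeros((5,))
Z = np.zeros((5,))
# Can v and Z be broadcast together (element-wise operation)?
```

Yes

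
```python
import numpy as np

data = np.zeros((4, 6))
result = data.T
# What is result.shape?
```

(6, 4)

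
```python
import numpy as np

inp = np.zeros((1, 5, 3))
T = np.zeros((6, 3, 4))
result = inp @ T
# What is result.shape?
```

(6, 5, 4)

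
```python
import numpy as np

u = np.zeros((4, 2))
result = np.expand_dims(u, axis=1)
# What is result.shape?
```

(4, 1, 2)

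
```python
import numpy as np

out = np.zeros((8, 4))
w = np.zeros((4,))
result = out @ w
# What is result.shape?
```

(8,)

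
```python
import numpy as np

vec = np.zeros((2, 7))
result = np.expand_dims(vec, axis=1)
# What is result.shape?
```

(2, 1, 7)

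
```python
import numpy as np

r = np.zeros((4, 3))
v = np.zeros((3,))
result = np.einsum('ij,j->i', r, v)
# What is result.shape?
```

(4,)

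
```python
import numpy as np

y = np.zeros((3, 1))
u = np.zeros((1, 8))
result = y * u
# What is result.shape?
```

(3, 8)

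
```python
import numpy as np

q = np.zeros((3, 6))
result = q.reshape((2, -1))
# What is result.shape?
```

(2, 9)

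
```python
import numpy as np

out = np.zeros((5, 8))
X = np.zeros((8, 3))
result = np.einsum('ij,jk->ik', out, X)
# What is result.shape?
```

(5, 3)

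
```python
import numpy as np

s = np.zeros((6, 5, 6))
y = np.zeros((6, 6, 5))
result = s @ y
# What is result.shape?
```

(6, 5, 5)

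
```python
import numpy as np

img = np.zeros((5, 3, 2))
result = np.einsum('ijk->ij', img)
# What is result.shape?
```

(5, 3)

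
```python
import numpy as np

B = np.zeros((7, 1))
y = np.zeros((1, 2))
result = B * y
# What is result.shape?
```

(7, 2)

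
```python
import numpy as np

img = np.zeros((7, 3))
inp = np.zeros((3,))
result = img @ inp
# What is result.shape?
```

(7,)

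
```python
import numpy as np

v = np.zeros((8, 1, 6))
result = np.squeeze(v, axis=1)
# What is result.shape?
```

(8, 6)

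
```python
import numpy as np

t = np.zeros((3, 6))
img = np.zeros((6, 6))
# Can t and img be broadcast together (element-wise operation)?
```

No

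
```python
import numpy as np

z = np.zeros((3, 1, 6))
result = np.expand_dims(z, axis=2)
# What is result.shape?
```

(3, 1, 1, 6)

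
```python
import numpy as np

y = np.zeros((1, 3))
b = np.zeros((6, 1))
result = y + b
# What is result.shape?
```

(6, 3)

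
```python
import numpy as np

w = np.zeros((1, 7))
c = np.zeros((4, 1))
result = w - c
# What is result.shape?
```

(4, 7)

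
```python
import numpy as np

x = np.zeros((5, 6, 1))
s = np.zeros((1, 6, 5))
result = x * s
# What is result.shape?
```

(5, 6, 5)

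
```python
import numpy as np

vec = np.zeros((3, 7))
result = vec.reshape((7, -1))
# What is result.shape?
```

(7, 3)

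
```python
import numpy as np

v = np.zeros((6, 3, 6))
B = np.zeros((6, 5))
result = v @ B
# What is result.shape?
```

(6, 3, 5)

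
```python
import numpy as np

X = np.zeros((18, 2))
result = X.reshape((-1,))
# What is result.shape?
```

(36,)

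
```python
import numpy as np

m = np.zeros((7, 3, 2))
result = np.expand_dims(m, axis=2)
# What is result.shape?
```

(7, 3, 1, 2)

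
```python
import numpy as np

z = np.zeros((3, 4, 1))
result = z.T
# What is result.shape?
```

(1, 4, 3)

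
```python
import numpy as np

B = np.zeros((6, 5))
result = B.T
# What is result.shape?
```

(5, 6)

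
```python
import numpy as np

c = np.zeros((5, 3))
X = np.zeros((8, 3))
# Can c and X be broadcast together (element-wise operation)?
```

No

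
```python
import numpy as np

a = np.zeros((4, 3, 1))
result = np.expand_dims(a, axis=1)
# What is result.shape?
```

(4, 1, 3, 1)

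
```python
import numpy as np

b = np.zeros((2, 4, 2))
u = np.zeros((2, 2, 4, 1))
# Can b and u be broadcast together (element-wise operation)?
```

Yes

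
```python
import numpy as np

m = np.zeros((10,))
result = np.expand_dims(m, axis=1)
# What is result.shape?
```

(10, 1)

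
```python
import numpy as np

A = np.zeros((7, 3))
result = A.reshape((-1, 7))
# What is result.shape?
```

(3, 7)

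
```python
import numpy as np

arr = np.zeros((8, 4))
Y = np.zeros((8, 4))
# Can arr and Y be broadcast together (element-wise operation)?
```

Yes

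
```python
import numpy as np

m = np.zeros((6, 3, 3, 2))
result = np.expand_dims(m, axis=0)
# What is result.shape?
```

(1, 6, 3, 3, 2)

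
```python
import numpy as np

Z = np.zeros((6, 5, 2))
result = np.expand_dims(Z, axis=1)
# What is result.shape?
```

(6, 1, 5, 2)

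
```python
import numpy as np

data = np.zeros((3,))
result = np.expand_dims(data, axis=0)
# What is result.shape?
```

(1, 3)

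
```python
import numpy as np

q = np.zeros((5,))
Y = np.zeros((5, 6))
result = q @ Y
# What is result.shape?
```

(6,)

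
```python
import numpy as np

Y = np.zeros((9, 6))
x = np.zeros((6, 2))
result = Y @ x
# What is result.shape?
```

(9, 2)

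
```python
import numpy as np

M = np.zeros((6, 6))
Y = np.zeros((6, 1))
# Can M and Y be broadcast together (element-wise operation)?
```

Yes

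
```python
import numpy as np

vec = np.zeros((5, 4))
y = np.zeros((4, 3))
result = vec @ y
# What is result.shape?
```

(5, 3)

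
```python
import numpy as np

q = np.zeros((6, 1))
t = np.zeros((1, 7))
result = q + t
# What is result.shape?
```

(6, 7)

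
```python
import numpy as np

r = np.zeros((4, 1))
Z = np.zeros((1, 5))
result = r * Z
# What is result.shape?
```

(4, 5)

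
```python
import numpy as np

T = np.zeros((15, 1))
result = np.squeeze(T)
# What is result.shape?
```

(15,)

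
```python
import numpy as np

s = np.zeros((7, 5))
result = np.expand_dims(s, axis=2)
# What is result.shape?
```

(7, 5, 1)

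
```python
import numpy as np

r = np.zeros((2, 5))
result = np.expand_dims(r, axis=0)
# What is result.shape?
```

(1, 2, 5)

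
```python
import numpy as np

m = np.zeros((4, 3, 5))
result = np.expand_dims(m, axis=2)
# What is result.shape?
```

(4, 3, 1, 5)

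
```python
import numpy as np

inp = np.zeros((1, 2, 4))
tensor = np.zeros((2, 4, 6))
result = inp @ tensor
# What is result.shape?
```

(2, 2, 6)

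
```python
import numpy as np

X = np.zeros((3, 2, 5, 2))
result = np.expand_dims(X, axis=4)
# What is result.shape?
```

(3, 2, 5, 2, 1)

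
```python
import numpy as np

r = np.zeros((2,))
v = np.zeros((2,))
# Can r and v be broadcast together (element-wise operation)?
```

Yes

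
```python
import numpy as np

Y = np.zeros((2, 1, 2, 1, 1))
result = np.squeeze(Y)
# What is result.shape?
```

(2, 2)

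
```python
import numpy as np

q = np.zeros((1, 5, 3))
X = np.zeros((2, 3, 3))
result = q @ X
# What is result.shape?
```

(2, 5, 3)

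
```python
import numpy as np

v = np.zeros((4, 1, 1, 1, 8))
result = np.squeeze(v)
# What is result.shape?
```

(4, 8)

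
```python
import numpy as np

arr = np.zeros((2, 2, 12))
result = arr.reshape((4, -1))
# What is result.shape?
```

(4, 12)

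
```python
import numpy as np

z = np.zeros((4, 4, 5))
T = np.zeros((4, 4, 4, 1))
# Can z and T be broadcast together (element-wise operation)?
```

Yes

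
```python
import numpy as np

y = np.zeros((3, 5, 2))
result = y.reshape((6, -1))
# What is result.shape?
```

(6, 5)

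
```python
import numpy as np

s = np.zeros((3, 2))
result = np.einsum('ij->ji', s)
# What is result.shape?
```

(2, 3)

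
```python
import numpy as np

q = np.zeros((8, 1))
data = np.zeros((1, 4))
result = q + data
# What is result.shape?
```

(8, 4)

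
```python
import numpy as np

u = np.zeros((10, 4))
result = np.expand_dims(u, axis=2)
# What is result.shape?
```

(10, 4, 1)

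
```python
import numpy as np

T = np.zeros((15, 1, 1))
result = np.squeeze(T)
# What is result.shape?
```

(15,)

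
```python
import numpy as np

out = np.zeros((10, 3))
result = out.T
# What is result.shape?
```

(3, 10)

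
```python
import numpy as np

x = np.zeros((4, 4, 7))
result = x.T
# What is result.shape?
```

(7, 4, 4)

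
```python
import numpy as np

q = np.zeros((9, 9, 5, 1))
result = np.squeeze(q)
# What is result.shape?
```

(9, 9, 5)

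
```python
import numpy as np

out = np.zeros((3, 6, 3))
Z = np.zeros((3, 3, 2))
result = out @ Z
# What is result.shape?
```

(3, 6, 2)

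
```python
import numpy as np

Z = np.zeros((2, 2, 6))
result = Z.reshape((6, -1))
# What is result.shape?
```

(6, 4)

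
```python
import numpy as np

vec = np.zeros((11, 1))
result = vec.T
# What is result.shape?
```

(1, 11)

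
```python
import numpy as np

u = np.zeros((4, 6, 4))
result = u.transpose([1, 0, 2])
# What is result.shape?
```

(6, 4, 4)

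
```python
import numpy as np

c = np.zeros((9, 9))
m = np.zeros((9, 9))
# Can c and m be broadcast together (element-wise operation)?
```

Yes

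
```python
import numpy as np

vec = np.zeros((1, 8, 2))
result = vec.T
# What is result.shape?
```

(2, 8, 1)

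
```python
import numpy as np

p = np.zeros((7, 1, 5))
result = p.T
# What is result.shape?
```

(5, 1, 7)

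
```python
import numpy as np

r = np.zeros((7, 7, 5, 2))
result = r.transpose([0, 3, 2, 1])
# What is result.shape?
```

(7, 2, 5, 7)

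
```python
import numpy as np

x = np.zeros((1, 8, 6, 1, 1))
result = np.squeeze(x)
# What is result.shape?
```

(8, 6)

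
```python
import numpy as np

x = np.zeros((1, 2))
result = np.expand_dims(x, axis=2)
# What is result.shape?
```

(1, 2, 1)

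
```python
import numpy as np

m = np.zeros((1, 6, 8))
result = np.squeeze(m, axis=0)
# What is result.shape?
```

(6, 8)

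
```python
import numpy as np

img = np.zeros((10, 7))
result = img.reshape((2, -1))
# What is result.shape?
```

(2, 35)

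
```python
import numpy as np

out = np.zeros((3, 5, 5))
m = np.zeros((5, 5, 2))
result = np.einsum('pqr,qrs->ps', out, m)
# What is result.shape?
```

(3, 2)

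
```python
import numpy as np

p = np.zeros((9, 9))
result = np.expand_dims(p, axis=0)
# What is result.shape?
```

(1, 9, 9)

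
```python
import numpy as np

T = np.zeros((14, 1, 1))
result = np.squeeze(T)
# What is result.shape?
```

(14,)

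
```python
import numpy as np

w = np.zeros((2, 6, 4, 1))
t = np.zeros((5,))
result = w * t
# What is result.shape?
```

(2, 6, 4, 5)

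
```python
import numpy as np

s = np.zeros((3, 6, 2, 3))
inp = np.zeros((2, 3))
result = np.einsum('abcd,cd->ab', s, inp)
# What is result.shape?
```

(3, 6)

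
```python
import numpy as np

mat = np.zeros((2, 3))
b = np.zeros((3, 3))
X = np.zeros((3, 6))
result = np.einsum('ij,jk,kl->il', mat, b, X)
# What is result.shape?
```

(2, 6)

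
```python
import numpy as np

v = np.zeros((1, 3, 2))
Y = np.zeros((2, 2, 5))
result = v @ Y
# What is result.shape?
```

(2, 3, 5)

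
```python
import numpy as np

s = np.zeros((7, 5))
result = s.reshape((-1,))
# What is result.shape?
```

(35,)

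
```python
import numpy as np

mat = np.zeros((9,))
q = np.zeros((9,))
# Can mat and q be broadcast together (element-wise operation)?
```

Yes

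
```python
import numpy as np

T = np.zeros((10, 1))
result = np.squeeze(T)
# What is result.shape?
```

(10,)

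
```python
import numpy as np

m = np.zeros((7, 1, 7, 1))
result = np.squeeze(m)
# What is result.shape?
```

(7, 7)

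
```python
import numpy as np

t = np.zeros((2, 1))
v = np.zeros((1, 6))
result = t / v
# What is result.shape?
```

(2, 6)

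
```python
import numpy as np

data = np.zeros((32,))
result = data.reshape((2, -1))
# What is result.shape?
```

(2, 16)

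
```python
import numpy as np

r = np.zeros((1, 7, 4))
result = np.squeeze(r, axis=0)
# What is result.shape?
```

(7, 4)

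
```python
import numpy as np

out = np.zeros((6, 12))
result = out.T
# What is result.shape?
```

(12, 6)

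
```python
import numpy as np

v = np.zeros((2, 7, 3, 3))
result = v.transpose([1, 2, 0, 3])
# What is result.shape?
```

(7, 3, 2, 3)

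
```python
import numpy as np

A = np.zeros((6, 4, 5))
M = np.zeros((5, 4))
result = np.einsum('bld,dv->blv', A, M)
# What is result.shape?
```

(6, 4, 4)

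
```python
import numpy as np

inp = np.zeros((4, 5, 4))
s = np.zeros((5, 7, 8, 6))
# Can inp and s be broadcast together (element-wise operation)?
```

No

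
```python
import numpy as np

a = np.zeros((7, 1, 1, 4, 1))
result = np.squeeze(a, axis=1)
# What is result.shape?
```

(7, 1, 4, 1)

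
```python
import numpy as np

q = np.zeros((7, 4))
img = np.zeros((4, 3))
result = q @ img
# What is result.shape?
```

(7, 3)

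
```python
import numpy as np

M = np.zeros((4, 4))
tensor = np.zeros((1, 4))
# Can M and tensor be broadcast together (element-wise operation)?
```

Yes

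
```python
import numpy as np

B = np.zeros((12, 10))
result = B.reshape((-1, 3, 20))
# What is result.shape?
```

(2, 3, 20)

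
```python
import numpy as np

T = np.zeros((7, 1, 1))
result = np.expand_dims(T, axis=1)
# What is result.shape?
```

(7, 1, 1, 1)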